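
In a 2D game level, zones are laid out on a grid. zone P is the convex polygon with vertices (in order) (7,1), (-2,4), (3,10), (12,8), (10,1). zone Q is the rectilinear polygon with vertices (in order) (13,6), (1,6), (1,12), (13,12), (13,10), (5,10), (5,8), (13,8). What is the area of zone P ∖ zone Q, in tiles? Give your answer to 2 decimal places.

54.92

|zone P| = 81.5, |zone P∩zone Q| = 26.5841.
|zone P ∖ zone Q| = |zone P| − |zone P∩zone Q| = 81.5 − 26.5841 = 54.92.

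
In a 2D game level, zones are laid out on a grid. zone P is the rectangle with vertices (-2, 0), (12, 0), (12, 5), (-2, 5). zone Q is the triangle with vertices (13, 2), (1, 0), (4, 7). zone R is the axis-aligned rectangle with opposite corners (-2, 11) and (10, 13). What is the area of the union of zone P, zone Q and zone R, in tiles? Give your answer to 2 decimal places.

By inclusion–exclusion:
Individual areas: |zone P| = 70, |zone Q| = 39, |zone R| = 24.
|zone P∩zone Q| = 34.1817.
|zone P∩zone R| = 0 (no overlap).
|zone Q∩zone R| = 0.
|zone P∩zone Q∩zone R| = 0.
|zone P ∪ zone Q ∪ zone R| = 133 − 34.1817 + 0 = 98.82.

98.82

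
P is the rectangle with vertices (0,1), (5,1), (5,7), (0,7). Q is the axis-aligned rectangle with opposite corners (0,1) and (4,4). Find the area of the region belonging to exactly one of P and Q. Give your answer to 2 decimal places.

18.00

|P∩Q|: x∈[0,4], y∈[1,4] → 4·3 = 12.
|P △ Q| = |P| + |Q| − 2·|P∩Q| = 30 + 12 − 24 = 18.00.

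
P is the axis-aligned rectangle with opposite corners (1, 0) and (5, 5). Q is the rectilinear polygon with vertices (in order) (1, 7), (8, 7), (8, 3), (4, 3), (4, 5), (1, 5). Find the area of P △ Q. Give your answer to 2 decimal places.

38.00

|P| = 20, |Q| = 22, |P∩Q| = 2.
|P △ Q| = |P| + |Q| − 2·|P∩Q| = 20 + 22 − 4 = 38.00.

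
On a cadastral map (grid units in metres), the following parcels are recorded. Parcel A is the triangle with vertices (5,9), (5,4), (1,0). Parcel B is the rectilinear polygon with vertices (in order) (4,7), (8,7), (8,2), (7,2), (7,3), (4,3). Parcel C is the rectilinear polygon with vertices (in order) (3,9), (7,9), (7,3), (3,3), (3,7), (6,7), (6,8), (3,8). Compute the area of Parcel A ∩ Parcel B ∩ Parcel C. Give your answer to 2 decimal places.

The intersection is the polygon with vertices (4,3), (4,6.75), (4.111,7), (5,7), (5,4).
By the shoelace formula its area is 3.49.

3.49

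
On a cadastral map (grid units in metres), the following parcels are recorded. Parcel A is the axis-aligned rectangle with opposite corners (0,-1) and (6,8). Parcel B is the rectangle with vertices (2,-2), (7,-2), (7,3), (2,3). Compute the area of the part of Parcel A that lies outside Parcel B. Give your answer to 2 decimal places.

|Parcel A∩Parcel B|: x∈[2,6], y∈[-1,3] → 4·4 = 16.
|Parcel A| = 54.
|Parcel A ∖ Parcel B| = |Parcel A| − |Parcel A∩Parcel B| = 54 − 16 = 38.00.

38.00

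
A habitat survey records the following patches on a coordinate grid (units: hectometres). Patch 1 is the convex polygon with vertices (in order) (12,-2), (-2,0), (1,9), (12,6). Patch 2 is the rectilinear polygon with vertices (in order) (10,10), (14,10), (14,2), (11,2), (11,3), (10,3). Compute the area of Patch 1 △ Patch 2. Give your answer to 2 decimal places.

|Patch 1| = 110, |Patch 2| = 31, |Patch 1∩Patch 2| = 7.5455.
|Patch 1 △ Patch 2| = |Patch 1| + |Patch 2| − 2·|Patch 1∩Patch 2| = 110 + 31 − 15.0909 = 125.91.

125.91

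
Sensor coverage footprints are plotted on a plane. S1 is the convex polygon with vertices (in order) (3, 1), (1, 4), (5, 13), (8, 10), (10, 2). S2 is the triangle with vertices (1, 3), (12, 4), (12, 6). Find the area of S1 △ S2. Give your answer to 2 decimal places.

|S1| = 65, |S2| = 11, |S1∩S2| = 6.3389.
|S1 △ S2| = |S1| + |S2| − 2·|S1∩S2| = 65 + 11 − 12.6778 = 63.32.

63.32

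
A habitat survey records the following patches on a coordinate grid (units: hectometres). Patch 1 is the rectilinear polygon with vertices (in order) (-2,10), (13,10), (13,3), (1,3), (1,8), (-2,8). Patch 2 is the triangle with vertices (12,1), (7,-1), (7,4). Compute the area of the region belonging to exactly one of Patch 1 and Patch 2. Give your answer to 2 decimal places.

|Patch 1| = 90, |Patch 2| = 12.5, |Patch 1∩Patch 2| = 0.8333.
|Patch 1 △ Patch 2| = |Patch 1| + |Patch 2| − 2·|Patch 1∩Patch 2| = 90 + 12.5 − 1.6667 = 100.83.

100.83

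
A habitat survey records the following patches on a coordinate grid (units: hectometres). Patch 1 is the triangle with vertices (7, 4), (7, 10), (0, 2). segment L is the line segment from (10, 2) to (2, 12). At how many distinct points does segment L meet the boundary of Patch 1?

2

The segment meets the boundary at (5.224,7.97), (7,5.75).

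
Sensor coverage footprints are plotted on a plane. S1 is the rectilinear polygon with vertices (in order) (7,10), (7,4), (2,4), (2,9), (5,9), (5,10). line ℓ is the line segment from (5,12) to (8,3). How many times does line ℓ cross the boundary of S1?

2

The segment meets the boundary at (7,6), (5.667,10).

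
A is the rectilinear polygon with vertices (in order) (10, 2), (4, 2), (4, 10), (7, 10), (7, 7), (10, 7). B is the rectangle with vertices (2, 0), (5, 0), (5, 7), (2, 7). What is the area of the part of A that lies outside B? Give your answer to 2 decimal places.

34.00

|A| = 39, |A∩B| = 5.
|A ∖ B| = |A| − |A∩B| = 39 − 5 = 34.00.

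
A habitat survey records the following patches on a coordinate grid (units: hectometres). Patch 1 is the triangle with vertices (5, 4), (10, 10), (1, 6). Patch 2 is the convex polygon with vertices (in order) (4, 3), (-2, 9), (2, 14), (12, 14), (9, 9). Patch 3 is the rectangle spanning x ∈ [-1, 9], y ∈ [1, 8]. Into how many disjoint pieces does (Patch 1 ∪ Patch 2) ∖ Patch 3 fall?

(Patch 1 ∪ Patch 2) ∖ Patch 3 is a single connected region.

1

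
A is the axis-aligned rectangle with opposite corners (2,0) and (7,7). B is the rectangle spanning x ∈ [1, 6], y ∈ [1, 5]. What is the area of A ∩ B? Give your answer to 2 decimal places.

16.00

|A∩B|: x∈[2,6], y∈[1,5] → 4·4 = 16.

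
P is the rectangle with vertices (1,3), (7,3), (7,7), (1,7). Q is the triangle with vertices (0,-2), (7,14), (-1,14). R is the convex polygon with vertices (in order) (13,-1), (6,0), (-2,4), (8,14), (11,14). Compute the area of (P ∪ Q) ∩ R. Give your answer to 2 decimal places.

37.23

The region (P ∪ Q) ∩ R is the polygon with vertices (7,3), (2.188,3), (1.795,2.103), (-0.323,3.161), (-0.471,5.529), (6.222,12.222), (3.938,7), (7,7).
By the shoelace formula its area is 37.23.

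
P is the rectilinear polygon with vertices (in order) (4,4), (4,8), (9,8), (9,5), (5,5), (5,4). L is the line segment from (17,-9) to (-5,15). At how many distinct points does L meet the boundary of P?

2

The segment meets the boundary at (5,4.091), (4,5.182).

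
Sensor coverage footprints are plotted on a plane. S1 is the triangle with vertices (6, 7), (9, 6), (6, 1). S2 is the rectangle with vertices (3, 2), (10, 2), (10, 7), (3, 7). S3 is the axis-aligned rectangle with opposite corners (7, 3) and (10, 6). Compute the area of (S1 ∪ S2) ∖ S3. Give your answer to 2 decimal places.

|S1 ∪ S2| = 35.3.
|(S1 ∪ S2) ∩ S3| = 9.
|(S1 ∪ S2) ∖ S3| = 35.3 − 9 = 26.30.

26.30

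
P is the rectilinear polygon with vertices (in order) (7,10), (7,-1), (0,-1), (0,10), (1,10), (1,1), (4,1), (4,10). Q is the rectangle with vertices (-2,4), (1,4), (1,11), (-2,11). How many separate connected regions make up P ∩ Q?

P ∩ Q is a single connected region.

1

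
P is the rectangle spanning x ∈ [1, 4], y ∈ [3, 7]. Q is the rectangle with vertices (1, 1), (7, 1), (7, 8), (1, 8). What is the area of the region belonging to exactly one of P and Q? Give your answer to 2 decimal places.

|P∩Q|: x∈[1,4], y∈[3,7] → 3·4 = 12.
|P △ Q| = |P| + |Q| − 2·|P∩Q| = 12 + 42 − 24 = 30.00.

30.00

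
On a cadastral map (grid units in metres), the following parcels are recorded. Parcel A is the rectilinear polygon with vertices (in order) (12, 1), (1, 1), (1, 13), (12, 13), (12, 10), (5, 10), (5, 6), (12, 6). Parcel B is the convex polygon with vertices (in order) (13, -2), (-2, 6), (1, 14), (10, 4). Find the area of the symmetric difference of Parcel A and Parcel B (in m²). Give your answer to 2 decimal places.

|Parcel A| = 104, |Parcel B| = 84, |Parcel A∩Parcel B| = 57.2736.
|Parcel A △ Parcel B| = |Parcel A| + |Parcel B| − 2·|Parcel A∩Parcel B| = 104 + 84 − 114.5472 = 73.45.

73.45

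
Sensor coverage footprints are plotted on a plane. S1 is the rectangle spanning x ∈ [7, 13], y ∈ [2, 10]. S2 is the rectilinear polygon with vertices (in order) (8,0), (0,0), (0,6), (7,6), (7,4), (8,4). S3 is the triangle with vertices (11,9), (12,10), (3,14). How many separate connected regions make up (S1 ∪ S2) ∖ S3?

(S1 ∪ S2) ∖ S3 is a single connected region.

1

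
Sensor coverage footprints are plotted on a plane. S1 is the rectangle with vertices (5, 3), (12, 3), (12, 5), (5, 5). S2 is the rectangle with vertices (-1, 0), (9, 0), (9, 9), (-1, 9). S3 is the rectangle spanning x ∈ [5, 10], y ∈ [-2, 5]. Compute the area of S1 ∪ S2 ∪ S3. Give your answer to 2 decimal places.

By inclusion–exclusion:
Individual areas: |S1| = 14, |S2| = 90, |S3| = 35.
|S1∩S2|: x∈[5,9], y∈[3,5] → 4·2 = 8.
|S1∩S3|: x∈[5,10], y∈[3,5] → 5·2 = 10.
|S2∩S3|: x∈[5,9], y∈[0,5] → 4·5 = 20.
|S1∩S2∩S3| = 8.
|S1 ∪ S2 ∪ S3| = 139 − 38 + 8 = 109.00.

109.00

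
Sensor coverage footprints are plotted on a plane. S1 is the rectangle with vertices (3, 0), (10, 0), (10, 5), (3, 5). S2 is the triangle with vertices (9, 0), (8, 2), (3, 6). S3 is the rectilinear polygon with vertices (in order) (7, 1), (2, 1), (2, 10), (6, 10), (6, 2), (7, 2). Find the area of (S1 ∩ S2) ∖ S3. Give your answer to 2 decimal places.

2.10

|S1 ∩ S2| = 2.875.
|(S1 ∩ S2) ∩ S3| = 0.775.
|(S1 ∩ S2) ∖ S3| = 2.875 − 0.775 = 2.10.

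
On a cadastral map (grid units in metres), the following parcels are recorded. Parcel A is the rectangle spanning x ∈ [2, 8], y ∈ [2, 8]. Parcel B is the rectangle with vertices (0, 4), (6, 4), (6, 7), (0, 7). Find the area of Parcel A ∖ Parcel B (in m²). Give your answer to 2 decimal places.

24.00

|Parcel A∩Parcel B|: x∈[2,6], y∈[4,7] → 4·3 = 12.
|Parcel A| = 36.
|Parcel A ∖ Parcel B| = |Parcel A| − |Parcel A∩Parcel B| = 36 − 12 = 24.00.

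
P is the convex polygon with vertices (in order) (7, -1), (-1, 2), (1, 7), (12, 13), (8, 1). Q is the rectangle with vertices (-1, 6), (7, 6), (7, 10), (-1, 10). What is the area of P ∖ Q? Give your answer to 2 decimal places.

|P| = 87, |P∩Q| = 15.95.
|P ∖ Q| = |P| − |P∩Q| = 87 − 15.95 = 71.05.

71.05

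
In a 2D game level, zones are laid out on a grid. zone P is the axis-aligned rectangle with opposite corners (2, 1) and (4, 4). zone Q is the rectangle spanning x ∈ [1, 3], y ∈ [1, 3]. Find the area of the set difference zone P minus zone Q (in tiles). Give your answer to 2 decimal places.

|zone P∩zone Q|: x∈[2,3], y∈[1,3] → 1·2 = 2.
|zone P| = 6.
|zone P ∖ zone Q| = |zone P| − |zone P∩zone Q| = 6 − 2 = 4.00.

4.00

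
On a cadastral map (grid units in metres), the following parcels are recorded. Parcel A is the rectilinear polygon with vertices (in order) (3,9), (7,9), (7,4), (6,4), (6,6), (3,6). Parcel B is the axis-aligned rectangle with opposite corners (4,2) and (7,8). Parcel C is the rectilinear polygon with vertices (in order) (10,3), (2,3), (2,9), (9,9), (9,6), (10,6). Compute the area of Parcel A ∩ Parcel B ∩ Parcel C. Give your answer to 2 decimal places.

8.00

The intersection is the polygon with vertices (6,4), (6,6), (4,6), (4,8), (7,8), (7,4).
By the shoelace formula its area is 8.00.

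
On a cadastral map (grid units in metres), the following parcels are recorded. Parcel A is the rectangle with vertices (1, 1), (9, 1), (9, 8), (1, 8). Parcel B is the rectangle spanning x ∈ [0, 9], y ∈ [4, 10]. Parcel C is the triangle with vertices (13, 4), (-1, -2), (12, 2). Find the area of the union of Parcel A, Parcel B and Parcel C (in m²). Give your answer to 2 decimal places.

By inclusion–exclusion:
Individual areas: |Parcel A| = 56, |Parcel B| = 54, |Parcel C| = 11.
|Parcel A∩Parcel B|: x∈[1,9], y∈[4,8] → 8·4 = 32.
|Parcel A∩Parcel C| = 1.919.
|Parcel B∩Parcel C| = 0.
|Parcel A∩Parcel B∩Parcel C| = 0.
|Parcel A ∪ Parcel B ∪ Parcel C| = 121 − 33.919 + 0 = 87.08.

87.08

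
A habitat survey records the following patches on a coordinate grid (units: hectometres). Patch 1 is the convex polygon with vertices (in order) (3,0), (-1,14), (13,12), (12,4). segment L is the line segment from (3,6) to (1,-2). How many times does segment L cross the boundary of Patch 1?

The segment meets the boundary at (2.2,2.8).

1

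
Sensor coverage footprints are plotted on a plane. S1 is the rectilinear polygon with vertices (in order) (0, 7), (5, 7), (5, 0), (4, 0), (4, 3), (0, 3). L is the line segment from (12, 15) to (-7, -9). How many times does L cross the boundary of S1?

The segment meets the boundary at (2.5,3), (5,6.158).

2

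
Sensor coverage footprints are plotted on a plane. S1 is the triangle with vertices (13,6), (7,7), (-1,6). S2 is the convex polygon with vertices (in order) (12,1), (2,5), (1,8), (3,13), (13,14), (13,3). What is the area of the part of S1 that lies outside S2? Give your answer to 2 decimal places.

0.43

|S1| = 7, |S1∩S2| = 6.5733.
|S1 ∖ S2| = |S1| − |S1∩S2| = 7 − 6.5733 = 0.43.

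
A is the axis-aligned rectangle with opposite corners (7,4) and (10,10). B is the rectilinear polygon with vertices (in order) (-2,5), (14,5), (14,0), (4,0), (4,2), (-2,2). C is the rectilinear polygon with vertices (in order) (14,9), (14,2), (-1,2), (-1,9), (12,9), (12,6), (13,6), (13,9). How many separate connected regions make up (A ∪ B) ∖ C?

(A ∪ B) ∖ C splits into 3 disjoint pieces (area 3, area 20, area 3).

3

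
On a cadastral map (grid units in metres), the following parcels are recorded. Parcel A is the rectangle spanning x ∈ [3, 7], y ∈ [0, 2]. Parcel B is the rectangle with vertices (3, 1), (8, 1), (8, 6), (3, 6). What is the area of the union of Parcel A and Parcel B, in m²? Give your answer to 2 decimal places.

By inclusion–exclusion:
Individual areas: |Parcel A| = 8, |Parcel B| = 25.
|Parcel A∩Parcel B|: x∈[3,7], y∈[1,2] → 4·1 = 4.
|Parcel A ∪ Parcel B| = 33 − 4 = 29.00.

29.00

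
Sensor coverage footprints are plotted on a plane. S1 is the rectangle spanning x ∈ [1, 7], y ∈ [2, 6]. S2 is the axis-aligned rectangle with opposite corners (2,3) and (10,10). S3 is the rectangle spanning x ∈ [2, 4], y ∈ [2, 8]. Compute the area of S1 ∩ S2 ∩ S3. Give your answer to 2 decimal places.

The intersection is the polygon with vertices (2,3), (2,6), (4,6), (4,3).
By the shoelace formula its area is 6.00.

6.00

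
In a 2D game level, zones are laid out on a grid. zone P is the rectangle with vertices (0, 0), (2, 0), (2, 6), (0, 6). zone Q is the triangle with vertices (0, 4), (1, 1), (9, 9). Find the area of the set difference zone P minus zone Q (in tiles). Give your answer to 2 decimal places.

6.89

|zone P| = 12, |zone P∩zone Q| = 5.1111.
|zone P ∖ zone Q| = |zone P| − |zone P∩zone Q| = 12 − 5.1111 = 6.89.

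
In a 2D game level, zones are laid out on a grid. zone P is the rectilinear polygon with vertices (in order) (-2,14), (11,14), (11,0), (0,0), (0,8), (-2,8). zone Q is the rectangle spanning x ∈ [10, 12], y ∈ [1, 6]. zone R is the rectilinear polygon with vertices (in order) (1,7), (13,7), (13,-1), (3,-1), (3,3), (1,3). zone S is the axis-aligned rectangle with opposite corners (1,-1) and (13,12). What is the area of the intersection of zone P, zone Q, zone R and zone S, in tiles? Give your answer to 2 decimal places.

5.00

The intersection is the polygon with vertices (10,6), (11,6), (11,1), (10,1).
By the shoelace formula its area is 5.00.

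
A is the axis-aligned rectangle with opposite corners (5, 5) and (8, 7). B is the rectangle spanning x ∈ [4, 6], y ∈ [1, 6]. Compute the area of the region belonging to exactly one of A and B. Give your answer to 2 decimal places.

14.00

|A∩B|: x∈[5,6], y∈[5,6] → 1·1 = 1.
|A △ B| = |A| + |B| − 2·|A∩B| = 6 + 10 − 2 = 14.00.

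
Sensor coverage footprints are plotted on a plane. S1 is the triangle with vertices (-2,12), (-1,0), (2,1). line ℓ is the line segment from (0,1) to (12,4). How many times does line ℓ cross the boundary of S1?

1

The segment meets the boundary at (1.833,1.458).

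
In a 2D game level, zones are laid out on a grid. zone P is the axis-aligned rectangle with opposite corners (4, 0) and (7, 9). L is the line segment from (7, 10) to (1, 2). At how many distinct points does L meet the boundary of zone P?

2

The segment meets the boundary at (4,6), (6.25,9).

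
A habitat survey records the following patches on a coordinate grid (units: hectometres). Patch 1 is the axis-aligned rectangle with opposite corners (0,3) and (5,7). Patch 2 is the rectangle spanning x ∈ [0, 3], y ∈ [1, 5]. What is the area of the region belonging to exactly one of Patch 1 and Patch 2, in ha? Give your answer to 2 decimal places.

|Patch 1∩Patch 2|: x∈[0,3], y∈[3,5] → 3·2 = 6.
|Patch 1 △ Patch 2| = |Patch 1| + |Patch 2| − 2·|Patch 1∩Patch 2| = 20 + 12 − 12 = 20.00.

20.00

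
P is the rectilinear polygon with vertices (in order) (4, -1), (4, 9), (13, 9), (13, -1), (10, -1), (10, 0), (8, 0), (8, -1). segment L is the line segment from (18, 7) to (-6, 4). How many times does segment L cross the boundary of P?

The segment meets the boundary at (4,5.25), (13,6.375).

2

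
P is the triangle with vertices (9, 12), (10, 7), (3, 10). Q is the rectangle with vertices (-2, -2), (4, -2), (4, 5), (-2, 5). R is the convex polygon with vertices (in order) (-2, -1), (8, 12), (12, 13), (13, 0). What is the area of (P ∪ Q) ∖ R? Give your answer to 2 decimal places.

|P ∪ Q| = 58.
|(P ∪ Q) ∩ R| = 32.3371.
|(P ∪ Q) ∖ R| = 58 − 32.3371 = 25.66.

25.66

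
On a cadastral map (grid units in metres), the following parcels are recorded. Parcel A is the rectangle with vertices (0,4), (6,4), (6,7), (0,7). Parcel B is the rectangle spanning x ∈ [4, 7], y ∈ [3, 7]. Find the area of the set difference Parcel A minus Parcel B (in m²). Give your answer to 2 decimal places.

12.00

|Parcel A∩Parcel B|: x∈[4,6], y∈[4,7] → 2·3 = 6.
|Parcel A| = 18.
|Parcel A ∖ Parcel B| = |Parcel A| − |Parcel A∩Parcel B| = 18 − 6 = 12.00.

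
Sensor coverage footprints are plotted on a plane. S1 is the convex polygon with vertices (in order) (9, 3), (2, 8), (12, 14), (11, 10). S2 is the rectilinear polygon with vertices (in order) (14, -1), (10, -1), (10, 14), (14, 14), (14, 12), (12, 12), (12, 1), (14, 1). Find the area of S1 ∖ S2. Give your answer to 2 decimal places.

39.95

|S1| = 46.5, |S1∩S2| = 6.55.
|S1 ∖ S2| = |S1| − |S1∩S2| = 46.5 − 6.55 = 39.95.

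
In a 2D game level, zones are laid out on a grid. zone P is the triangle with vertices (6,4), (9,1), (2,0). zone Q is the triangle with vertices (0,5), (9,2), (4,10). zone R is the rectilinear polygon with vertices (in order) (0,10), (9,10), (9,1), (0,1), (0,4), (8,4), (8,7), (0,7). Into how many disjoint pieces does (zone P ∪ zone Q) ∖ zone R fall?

(zone P ∪ zone Q) ∖ zone R splits into 2 disjoint pieces (area 3, area 17.3375).

2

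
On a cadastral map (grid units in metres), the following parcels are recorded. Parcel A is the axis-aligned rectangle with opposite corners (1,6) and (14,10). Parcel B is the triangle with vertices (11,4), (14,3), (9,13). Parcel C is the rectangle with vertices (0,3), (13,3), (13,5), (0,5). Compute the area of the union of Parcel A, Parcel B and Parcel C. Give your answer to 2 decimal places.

82.17

By inclusion–exclusion:
Individual areas: |Parcel A| = 52, |Parcel B| = 12.5, |Parcel C| = 26.
|Parcel A∩Parcel B| = 5.5556.
|Parcel A∩Parcel C| = 0 (no overlap).
|Parcel B∩Parcel C| = 2.7778.
|Parcel A∩Parcel B∩Parcel C| = 0.
|Parcel A ∪ Parcel B ∪ Parcel C| = 90.5 − 8.3333 + 0 = 82.17.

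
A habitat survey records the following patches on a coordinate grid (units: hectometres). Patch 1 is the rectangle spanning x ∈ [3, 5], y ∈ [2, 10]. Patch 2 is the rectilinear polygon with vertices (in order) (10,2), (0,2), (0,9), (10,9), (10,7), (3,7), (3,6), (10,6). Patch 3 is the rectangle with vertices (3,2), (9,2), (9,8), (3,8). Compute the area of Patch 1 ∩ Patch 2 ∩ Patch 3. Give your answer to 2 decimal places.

10.00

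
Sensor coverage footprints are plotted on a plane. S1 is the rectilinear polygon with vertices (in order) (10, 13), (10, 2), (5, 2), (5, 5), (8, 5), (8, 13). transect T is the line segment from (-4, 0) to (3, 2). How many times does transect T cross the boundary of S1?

The segment lies entirely outside S1 and never meets its boundary.

0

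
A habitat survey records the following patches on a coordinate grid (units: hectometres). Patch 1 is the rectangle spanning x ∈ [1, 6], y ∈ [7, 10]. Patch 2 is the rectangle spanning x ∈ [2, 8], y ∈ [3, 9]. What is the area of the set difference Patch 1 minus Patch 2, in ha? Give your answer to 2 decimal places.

7.00

|Patch 1∩Patch 2|: x∈[2,6], y∈[7,9] → 4·2 = 8.
|Patch 1| = 15.
|Patch 1 ∖ Patch 2| = |Patch 1| − |Patch 1∩Patch 2| = 15 − 8 = 7.00.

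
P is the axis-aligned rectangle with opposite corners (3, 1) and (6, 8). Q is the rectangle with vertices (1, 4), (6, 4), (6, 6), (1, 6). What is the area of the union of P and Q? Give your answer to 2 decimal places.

25.00

By inclusion–exclusion:
Individual areas: |P| = 21, |Q| = 10.
|P∩Q|: x∈[3,6], y∈[4,6] → 3·2 = 6.
|P ∪ Q| = 31 − 6 = 25.00.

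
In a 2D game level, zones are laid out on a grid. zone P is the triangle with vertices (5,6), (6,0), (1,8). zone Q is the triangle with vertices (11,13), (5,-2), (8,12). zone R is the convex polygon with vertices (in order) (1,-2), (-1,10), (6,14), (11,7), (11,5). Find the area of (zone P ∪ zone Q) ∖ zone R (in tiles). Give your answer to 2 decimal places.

|zone P ∪ zone Q| = 30.2817.
|(zone P ∪ zone Q) ∩ zone R| = 23.3457.
|(zone P ∪ zone Q) ∖ zone R| = 30.2817 − 23.3457 = 6.94.

6.94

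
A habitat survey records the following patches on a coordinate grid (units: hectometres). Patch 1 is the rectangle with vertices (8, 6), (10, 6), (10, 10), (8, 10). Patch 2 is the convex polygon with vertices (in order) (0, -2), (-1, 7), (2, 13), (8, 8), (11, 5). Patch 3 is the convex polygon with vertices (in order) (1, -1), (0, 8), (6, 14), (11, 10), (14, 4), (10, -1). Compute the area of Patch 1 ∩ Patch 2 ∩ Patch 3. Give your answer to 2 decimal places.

The intersection is the polygon with vertices (8,8), (10,6), (8,6).
By the shoelace formula its area is 2.00.

2.00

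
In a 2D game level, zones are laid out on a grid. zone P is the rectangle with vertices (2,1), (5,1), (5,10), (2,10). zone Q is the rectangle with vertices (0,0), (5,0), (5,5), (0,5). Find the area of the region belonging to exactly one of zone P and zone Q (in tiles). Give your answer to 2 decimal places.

28.00

|zone P∩zone Q|: x∈[2,5], y∈[1,5] → 3·4 = 12.
|zone P △ zone Q| = |zone P| + |zone Q| − 2·|zone P∩zone Q| = 27 + 25 − 24 = 28.00.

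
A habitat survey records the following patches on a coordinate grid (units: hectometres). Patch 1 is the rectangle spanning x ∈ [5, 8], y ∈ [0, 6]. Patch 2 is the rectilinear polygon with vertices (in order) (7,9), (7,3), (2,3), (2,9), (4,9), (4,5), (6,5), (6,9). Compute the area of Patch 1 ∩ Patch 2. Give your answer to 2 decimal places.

5.00

The intersection is the polygon with vertices (7,6), (7,3), (5,3), (5,5), (6,5), (6,6).
By the shoelace formula its area is 5.00.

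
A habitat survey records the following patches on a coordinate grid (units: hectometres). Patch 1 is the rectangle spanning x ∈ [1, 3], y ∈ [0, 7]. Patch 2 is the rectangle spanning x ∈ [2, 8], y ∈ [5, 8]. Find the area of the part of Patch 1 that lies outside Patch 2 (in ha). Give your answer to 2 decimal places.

12.00

|Patch 1∩Patch 2|: x∈[2,3], y∈[5,7] → 1·2 = 2.
|Patch 1| = 14.
|Patch 1 ∖ Patch 2| = |Patch 1| − |Patch 1∩Patch 2| = 14 − 2 = 12.00.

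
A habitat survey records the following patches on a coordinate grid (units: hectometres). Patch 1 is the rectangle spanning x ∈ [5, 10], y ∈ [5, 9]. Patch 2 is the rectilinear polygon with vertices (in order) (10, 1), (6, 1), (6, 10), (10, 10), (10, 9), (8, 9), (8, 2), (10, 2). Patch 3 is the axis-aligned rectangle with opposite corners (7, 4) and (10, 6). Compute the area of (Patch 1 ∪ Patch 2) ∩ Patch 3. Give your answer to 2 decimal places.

4.00

The region (Patch 1 ∪ Patch 2) ∩ Patch 3 is the polygon with vertices (8,5), (8,4), (7,4), (7,6), (10,6), (10,5).
By the shoelace formula its area is 4.00.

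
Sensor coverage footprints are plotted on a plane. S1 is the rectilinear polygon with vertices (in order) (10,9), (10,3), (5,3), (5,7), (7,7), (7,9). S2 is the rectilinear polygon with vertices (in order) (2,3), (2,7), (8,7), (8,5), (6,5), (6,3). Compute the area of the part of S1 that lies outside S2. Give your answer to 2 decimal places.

18.00

|S1| = 26, |S1∩S2| = 8.
|S1 ∖ S2| = |S1| − |S1∩S2| = 26 − 8 = 18.00.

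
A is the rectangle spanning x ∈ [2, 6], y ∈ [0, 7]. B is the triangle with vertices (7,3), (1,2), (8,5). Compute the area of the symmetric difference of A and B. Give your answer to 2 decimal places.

27.21

|A| = 28, |B| = 5.5, |A∩B| = 3.1429.
|A △ B| = |A| + |B| − 2·|A∩B| = 28 + 5.5 − 6.2857 = 27.21.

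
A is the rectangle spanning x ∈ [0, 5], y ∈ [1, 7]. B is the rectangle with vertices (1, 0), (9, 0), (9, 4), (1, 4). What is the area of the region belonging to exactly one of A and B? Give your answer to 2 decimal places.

|A∩B|: x∈[1,5], y∈[1,4] → 4·3 = 12.
|A △ B| = |A| + |B| − 2·|A∩B| = 30 + 32 − 24 = 38.00.

38.00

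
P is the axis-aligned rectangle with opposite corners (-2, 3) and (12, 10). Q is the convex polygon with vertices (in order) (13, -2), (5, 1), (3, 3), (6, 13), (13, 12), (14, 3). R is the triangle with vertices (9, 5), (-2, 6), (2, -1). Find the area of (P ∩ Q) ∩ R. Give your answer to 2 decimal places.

The region (P ∩ Q) ∩ R is the polygon with vertices (3,3), (3.743,5.478), (9,5), (6.667,3).
By the shoelace formula its area is 10.36.

10.36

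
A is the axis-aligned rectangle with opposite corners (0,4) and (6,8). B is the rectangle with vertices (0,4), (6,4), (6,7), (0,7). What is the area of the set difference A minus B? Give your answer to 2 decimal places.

|A∩B|: x∈[0,6], y∈[4,7] → 6·3 = 18.
|A| = 24.
|A ∖ B| = |A| − |A∩B| = 24 − 18 = 6.00.

6.00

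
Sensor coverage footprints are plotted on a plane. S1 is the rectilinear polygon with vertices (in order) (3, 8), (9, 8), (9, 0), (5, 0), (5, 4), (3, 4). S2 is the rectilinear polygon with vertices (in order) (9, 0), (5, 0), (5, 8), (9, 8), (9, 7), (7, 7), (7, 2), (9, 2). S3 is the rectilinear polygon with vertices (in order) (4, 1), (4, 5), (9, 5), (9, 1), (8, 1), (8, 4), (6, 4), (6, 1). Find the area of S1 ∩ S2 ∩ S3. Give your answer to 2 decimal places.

6.00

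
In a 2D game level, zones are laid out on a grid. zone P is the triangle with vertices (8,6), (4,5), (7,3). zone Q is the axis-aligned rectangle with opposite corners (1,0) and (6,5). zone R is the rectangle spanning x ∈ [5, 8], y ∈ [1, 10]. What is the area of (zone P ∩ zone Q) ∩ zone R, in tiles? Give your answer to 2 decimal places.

1.00

The region (zone P ∩ zone Q) ∩ zone R is the polygon with vertices (6,5), (6,3.667), (5,4.333), (5,5).
By the shoelace formula its area is 1.00.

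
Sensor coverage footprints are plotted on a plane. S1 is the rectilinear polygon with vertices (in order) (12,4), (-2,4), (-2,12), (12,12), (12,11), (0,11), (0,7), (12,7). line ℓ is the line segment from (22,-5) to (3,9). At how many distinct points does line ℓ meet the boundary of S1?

The segment meets the boundary at (5.714,7), (9.786,4).

2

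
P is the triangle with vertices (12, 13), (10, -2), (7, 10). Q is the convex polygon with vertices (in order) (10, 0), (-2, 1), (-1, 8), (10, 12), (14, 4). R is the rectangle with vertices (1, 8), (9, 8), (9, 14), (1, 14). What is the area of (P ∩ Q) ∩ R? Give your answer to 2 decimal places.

4.70

The region (P ∩ Q) ∩ R is the polygon with vertices (7,10), (9,11.2), (9,8), (7.5,8).
By the shoelace formula its area is 4.70.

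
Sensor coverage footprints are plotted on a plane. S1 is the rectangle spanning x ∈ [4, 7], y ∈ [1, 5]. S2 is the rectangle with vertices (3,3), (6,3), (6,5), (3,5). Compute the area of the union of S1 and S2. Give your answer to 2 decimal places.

14.00

By inclusion–exclusion:
Individual areas: |S1| = 12, |S2| = 6.
|S1∩S2|: x∈[4,6], y∈[3,5] → 2·2 = 4.
|S1 ∪ S2| = 18 − 4 = 14.00.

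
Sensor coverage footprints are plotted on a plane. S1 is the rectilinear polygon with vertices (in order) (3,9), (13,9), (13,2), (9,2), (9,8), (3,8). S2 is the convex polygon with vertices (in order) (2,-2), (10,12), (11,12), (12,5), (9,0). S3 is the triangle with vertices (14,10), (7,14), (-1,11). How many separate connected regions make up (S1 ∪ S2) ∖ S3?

2

(S1 ∪ S2) ∖ S3 splits into 2 disjoint pieces (area 73.0156, area 0.0778).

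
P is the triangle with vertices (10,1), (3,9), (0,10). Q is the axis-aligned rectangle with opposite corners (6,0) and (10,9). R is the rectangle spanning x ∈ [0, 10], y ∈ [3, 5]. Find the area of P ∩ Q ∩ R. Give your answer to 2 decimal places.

1.33

The intersection is the polygon with vertices (6,4.6), (6,5), (6.5,5), (8.25,3), (7.778,3).
By the shoelace formula its area is 1.33.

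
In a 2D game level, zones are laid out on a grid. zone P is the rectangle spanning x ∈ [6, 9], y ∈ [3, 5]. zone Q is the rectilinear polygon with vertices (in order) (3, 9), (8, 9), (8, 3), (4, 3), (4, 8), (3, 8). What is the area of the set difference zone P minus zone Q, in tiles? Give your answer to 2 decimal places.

2.00

|zone P| = 6, |zone P∩zone Q| = 4.
|zone P ∖ zone Q| = |zone P| − |zone P∩zone Q| = 6 − 4 = 2.00.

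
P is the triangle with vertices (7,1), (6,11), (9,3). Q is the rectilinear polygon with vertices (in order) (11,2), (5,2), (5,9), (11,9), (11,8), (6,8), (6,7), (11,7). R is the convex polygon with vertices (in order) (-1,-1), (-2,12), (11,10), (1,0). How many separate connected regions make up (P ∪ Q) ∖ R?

(P ∪ Q) ∖ R splits into 3 disjoint pieces (area 26.05, area 0.0079, area 1.5).

3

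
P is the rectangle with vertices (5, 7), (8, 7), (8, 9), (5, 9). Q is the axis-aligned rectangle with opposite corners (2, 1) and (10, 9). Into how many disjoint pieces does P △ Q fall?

1

P △ Q is a single connected region.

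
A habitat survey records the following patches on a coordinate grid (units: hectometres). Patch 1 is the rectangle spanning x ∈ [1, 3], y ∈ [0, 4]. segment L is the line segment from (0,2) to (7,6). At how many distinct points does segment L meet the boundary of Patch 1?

2

The segment meets the boundary at (3,3.714), (1,2.571).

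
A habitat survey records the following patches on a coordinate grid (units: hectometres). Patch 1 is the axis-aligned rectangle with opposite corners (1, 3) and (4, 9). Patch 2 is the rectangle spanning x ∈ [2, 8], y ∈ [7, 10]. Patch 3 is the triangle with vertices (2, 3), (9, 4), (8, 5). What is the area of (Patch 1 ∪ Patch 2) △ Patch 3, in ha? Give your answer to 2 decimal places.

|Patch 1 ∪ Patch 2| = 32.
|(Patch 1 ∪ Patch 2) ∩ Patch 3| = 0.381.
|(Patch 1 ∪ Patch 2) △ Patch 3| = 32 + 4 − 0.7619 = 35.24.

35.24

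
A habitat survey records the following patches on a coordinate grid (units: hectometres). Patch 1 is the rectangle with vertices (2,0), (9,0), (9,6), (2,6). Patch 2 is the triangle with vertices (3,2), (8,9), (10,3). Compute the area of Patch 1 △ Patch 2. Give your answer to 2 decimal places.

32.57

|Patch 1| = 42, |Patch 2| = 22, |Patch 1∩Patch 2| = 15.7143.
|Patch 1 △ Patch 2| = |Patch 1| + |Patch 2| − 2·|Patch 1∩Patch 2| = 42 + 22 − 31.4286 = 32.57.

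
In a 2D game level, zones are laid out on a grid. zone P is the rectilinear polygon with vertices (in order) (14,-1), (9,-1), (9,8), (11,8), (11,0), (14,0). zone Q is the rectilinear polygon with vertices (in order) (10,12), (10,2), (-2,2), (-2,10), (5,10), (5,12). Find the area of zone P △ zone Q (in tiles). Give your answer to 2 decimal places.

|zone P| = 21, |zone Q| = 106, |zone P∩zone Q| = 6.
|zone P △ zone Q| = |zone P| + |zone Q| − 2·|zone P∩zone Q| = 21 + 106 − 12 = 115.00.

115.00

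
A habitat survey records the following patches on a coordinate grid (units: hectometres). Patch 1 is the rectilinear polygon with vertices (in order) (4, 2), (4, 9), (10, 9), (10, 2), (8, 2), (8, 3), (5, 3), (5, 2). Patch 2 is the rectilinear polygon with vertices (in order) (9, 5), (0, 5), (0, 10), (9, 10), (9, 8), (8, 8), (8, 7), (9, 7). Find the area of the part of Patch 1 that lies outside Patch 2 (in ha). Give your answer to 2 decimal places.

|Patch 1| = 39, |Patch 1∩Patch 2| = 19.
|Patch 1 ∖ Patch 2| = |Patch 1| − |Patch 1∩Patch 2| = 39 − 19 = 20.00.

20.00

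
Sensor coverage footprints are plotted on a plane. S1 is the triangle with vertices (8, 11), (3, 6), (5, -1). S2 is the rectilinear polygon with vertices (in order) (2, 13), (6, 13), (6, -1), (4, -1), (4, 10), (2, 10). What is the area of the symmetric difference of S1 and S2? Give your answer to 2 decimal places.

28.00

|S1| = 22.5, |S2| = 34, |S1∩S2| = 14.25.
|S1 △ S2| = |S1| + |S2| − 2·|S1∩S2| = 22.5 + 34 − 28.5 = 28.00.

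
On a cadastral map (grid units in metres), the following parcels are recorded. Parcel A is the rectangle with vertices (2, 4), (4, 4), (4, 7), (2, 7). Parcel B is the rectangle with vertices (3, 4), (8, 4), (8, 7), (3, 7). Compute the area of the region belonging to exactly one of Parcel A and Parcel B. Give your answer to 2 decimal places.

15.00

|Parcel A∩Parcel B|: x∈[3,4], y∈[4,7] → 1·3 = 3.
|Parcel A △ Parcel B| = |Parcel A| + |Parcel B| − 2·|Parcel A∩Parcel B| = 6 + 15 − 6 = 15.00.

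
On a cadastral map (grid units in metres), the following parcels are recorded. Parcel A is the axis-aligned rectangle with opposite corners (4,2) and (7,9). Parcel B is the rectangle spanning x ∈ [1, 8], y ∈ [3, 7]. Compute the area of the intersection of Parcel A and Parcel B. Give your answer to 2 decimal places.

12.00

|Parcel A∩Parcel B|: x∈[4,7], y∈[3,7] → 3·4 = 12.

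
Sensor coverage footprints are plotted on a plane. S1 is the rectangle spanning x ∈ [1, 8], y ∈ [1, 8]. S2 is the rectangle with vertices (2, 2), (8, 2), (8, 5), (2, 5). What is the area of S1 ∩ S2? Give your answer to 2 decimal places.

|S1∩S2|: x∈[2,8], y∈[2,5] → 6·3 = 18.

18.00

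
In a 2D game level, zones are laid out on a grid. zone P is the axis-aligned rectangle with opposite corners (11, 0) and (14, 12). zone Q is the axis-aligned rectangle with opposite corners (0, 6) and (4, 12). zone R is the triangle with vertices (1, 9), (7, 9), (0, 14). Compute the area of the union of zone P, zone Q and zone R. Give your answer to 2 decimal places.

By inclusion–exclusion:
Individual areas: |zone P| = 36, |zone Q| = 24, |zone R| = 15.
|zone P∩zone Q| = 0 (no overlap).
|zone P∩zone R| = 0.
|zone Q∩zone R| = 9.3857.
|zone P∩zone Q∩zone R| = 0.
|zone P ∪ zone Q ∪ zone R| = 75 − 9.3857 + 0 = 65.61.

65.61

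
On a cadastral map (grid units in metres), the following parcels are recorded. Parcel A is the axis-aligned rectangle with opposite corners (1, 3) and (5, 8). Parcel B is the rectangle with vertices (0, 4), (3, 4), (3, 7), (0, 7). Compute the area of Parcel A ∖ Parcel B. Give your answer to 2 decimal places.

14.00

|Parcel A∩Parcel B|: x∈[1,3], y∈[4,7] → 2·3 = 6.
|Parcel A| = 20.
|Parcel A ∖ Parcel B| = |Parcel A| − |Parcel A∩Parcel B| = 20 − 6 = 14.00.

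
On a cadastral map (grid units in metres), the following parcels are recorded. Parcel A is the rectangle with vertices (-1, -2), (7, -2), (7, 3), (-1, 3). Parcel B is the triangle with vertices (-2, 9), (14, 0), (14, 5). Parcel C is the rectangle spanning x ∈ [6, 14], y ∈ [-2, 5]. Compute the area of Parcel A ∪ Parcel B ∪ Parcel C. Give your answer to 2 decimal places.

109.00

By inclusion–exclusion:
Individual areas: |Parcel A| = 40, |Parcel B| = 40, |Parcel C| = 56.
|Parcel A∩Parcel B| = 0.
|Parcel A∩Parcel C|: x∈[6,7], y∈[-2,3] → 1·5 = 5.
|Parcel B∩Parcel C| = 22.
|Parcel A∩Parcel B∩Parcel C| = 0.
|Parcel A ∪ Parcel B ∪ Parcel C| = 136 − 27 + 0 = 109.00.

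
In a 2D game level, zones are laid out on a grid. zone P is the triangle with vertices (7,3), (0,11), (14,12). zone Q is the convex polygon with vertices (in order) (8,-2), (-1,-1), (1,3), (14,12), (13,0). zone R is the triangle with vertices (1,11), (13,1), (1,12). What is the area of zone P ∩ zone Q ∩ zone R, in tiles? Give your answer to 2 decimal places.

0.96

The intersection is the polygon with vertices (6.594,6.872), (8.589,5.043), (8.416,4.82), (6.244,6.63).
By the shoelace formula its area is 0.96.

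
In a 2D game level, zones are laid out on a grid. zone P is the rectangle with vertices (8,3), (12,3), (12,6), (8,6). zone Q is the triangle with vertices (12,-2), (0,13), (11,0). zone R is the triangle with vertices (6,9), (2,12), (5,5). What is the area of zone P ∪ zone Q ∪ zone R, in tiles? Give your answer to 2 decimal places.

By inclusion–exclusion:
Individual areas: |zone P| = 12, |zone Q| = 4.5, |zone R| = 9.5.
|zone P∩zone Q| = 0.1259.
|zone P∩zone R| = 0.
|zone Q∩zone R| = 0.615.
|zone P∩zone Q∩zone R| = 0.
|zone P ∪ zone Q ∪ zone R| = 26 − 0.7409 + 0 = 25.26.

25.26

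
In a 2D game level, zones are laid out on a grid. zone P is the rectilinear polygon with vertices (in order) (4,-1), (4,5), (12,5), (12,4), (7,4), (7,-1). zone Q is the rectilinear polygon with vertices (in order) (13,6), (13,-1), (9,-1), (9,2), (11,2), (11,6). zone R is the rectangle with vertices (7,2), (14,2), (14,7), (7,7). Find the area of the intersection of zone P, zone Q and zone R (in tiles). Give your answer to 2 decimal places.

1.00

The intersection is the polygon with vertices (12,4), (11,4), (11,5), (12,5).
By the shoelace formula its area is 1.00.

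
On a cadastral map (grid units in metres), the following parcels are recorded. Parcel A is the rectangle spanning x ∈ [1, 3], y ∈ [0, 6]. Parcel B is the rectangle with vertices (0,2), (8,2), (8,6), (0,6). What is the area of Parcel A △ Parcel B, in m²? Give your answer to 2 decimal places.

|Parcel A∩Parcel B|: x∈[1,3], y∈[2,6] → 2·4 = 8.
|Parcel A △ Parcel B| = |Parcel A| + |Parcel B| − 2·|Parcel A∩Parcel B| = 12 + 32 − 16 = 28.00.

28.00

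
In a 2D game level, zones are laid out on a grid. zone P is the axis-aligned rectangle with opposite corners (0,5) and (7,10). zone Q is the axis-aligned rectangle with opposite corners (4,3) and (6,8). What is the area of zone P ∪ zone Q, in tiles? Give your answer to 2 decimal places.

By inclusion–exclusion:
Individual areas: |zone P| = 35, |zone Q| = 10.
|zone P∩zone Q|: x∈[4,6], y∈[5,8] → 2·3 = 6.
|zone P ∪ zone Q| = 45 − 6 = 39.00.

39.00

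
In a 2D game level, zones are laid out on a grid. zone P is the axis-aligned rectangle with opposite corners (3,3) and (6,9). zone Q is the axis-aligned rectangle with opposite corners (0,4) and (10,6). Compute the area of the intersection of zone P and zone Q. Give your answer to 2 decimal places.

|zone P∩zone Q|: x∈[3,6], y∈[4,6] → 3·2 = 6.

6.00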